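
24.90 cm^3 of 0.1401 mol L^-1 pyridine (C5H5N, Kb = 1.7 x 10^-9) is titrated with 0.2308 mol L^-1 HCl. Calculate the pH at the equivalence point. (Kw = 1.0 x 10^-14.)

n(C5H5N) = 0.1401 x 0.02490 = 0.003488 mol; V(HCl) at equivalence = 0.003488/0.2308 = 0.01511 L.
At equivalence the base is fully converted to C5H5NH+; total volume = 0.04001 L, so [C5H5NH+] = 0.003488/0.04001 = 0.08718 M.
Ka(C5H5NH+) = Kw/Kb = 1.0e-14 / 1.7 x 10^-9 = 5.88e-6.
[H^+] = sqrt(Ka x [C5H5NH+]) = sqrt(5.88e-6 x 0.08718) = 0.000716 M.
pH = -log(0.000716) = 3.15.

3.15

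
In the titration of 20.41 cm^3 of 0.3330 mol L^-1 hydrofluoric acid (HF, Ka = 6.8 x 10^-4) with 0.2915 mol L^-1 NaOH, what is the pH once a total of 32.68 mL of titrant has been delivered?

n(acid) = 0.3330 x 0.02041 = 0.006797 mol; n(NaOH) added = 0.2915 x 0.03268 = 0.009526 mol.
Base is in excess by 0.009526 - 0.006797 = 0.002730 mol in a total volume of 0.05309 L.
[OH^-] = 0.002730/0.05309 = 0.05142 M, so pOH = 1.29 and pH = 14.00 - 1.29 = 12.71.

12.71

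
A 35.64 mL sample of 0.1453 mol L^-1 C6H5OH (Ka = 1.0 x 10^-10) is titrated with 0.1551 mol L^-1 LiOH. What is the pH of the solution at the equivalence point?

11.44

n(C6H5OH) = 0.1453 x 0.03564 = 0.005178 mol; V(LiOH) at equivalence = 0.005178/0.1551 = 0.03339 L.
At equivalence all the acid is converted to C6H5O-; total volume = 0.03564 + 0.03339 = 0.06903 L, so [C6H5O-] = 0.005178/0.06903 = 0.07502 M.
Kb = Kw/Ka = 1.0e-14 / 1.0 x 10^-10 = 0.000100.
[OH^-] = sqrt(Kb x [C6H5O-]) = sqrt(0.000100 x 0.07502) = 0.00274 M.
pOH = 2.56, so pH = 14.00 - 2.56 = 11.44.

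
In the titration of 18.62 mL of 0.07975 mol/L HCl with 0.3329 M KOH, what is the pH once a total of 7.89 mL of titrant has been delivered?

12.63

n(acid) = 0.07975 x 0.01862 = 0.001485 mol; n(KOH) added = 0.3329 x 0.007890 = 0.002627 mol.
Base is in excess by 0.002627 - 0.001485 = 0.001142 mol in a total volume of 0.02651 L.
[OH^-] = 0.001142/0.02651 = 0.04306 M, so pOH = 1.37 and pH = 14.00 - 1.37 = 12.63.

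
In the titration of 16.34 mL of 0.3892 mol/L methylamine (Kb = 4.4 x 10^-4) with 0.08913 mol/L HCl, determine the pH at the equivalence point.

5.89

n(CH3NH2) = 0.3892 x 0.01634 = 0.006360 mol; V(HCl) at equivalence = 0.006360/0.08913 = 0.07135 L.
At equivalence the base is fully converted to CH3NH3+; total volume = 0.08769 L, so [CH3NH3+] = 0.006360/0.08769 = 0.07252 M.
Ka(CH3NH3+) = Kw/Kb = 1.0e-14 / 4.4 x 10^-4 = 2.27e-11.
[H^+] = sqrt(Ka x [CH3NH3+]) = sqrt(2.27e-11 x 0.07252) = 1.28e-6 M.
pH = -log(1.28e-6) = 5.89.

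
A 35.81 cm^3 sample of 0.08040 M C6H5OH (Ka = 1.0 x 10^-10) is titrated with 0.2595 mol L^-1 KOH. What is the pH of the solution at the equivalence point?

11.39

n(C6H5OH) = 0.08040 x 0.03581 = 0.002879 mol; V(KOH) at equivalence = 0.002879/0.2595 = 0.01109 L.
At equivalence all the acid is converted to C6H5O-; total volume = 0.03581 + 0.01109 = 0.04690 L, so [C6H5O-] = 0.002879/0.04690 = 0.06138 M.
Kb = Kw/Ka = 1.0e-14 / 1.0 x 10^-10 = 0.000100.
[OH^-] = sqrt(Kb x [C6H5O-]) = sqrt(0.000100 x 0.06138) = 0.00248 M.
pOH = 2.61, so pH = 14.00 - 2.61 = 11.39.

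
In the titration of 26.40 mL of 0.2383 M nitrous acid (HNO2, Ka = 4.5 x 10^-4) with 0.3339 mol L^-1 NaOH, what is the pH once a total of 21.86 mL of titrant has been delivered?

n(acid) = 0.2383 x 0.02640 = 0.006291 mol; n(NaOH) added = 0.3339 x 0.02186 = 0.007299 mol.
Base is in excess by 0.007299 - 0.006291 = 0.001008 mol in a total volume of 0.04826 L.
[OH^-] = 0.001008/0.04826 = 0.02089 M, so pOH = 1.68 and pH = 14.00 - 1.68 = 12.32.

12.32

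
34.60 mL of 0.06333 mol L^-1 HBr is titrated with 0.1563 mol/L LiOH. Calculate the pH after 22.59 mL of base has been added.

12.37

n(acid) = 0.06333 x 0.03460 = 0.002191 mol; n(LiOH) added = 0.1563 x 0.02259 = 0.003531 mol.
Base is in excess by 0.003531 - 0.002191 = 0.001340 mol in a total volume of 0.05719 L.
[OH^-] = 0.001340/0.05719 = 0.02342 M, so pOH = 1.63 and pH = 14.00 - 1.63 = 12.37.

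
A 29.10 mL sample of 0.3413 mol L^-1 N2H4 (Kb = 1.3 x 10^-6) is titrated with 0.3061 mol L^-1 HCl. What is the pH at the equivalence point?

4.45

n(N2H4) = 0.3413 x 0.02910 = 0.009932 mol; V(HCl) at equivalence = 0.009932/0.3061 = 0.03245 L.
At equivalence the base is fully converted to N2H5+; total volume = 0.06155 L, so [N2H5+] = 0.009932/0.06155 = 0.1614 M.
Ka(N2H5+) = Kw/Kb = 1.0e-14 / 1.3 x 10^-6 = 7.69e-9.
[H^+] = sqrt(Ka x [N2H5+]) = sqrt(7.69e-9 x 0.1614) = 3.52e-5 M.
pH = -log(3.52e-5) = 4.45.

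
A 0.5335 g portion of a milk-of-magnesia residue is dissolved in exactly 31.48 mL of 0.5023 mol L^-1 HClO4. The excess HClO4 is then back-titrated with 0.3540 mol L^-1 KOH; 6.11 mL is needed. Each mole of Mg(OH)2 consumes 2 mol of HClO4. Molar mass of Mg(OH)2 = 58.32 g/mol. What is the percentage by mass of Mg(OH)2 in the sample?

Total n(HClO4) added = 0.5023 x 0.03148 = 0.01581 mol.
n(KOH) used = 0.3540 x 0.006110 = 0.002163 mol, which equals the excess n(HClO4).
So n(HClO4) consumed by the sample = 0.01581 - 0.002163 = 0.01365 mol.
n(Mg(OH)2) = 0.01365 / 2 = 0.006825 mol.
mass Mg(OH)2 = 0.006825 x 58.32 = 0.3980 g, so %Mg(OH)2 = 0.3980/0.5335 x 100 = 74.6%.

74.6%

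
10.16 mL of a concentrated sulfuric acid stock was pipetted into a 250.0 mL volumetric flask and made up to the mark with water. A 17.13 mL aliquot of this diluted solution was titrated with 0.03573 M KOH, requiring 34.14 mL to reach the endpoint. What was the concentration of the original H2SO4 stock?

n(KOH) = 0.03573 x 0.03414 = 0.001220 mol.
n(H2SO4) in the aliquot = 0.001220 x 1/2 = 0.0006099 mol.
[diluted H2SO4] = 0.0006099 / 0.01713 = 0.03560 M.
Dilution factor = 250.0/10.16 = 24.61, so [stock] = 0.03560 x 24.61 = 0.876 M.

0.876 M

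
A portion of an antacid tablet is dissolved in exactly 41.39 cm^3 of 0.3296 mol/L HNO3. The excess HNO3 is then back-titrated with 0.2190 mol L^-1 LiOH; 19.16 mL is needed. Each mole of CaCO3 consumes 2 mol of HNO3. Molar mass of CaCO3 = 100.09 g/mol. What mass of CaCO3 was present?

0.473 g

Total n(HNO3) added = 0.3296 x 0.04139 = 0.01364 mol.
n(LiOH) used = 0.2190 x 0.01916 = 0.004196 mol, which equals the excess n(HNO3).
So n(HNO3) consumed by the sample = 0.01364 - 0.004196 = 0.009446 mol.
n(CaCO3) = 0.009446 / 2 = 0.004723 mol.
mass = 0.004723 mol x 100.09 g/mol = 0.473 g.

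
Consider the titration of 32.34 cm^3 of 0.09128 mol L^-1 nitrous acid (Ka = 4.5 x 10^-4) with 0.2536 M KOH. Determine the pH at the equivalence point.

8.09

n(HNO2) = 0.09128 x 0.03234 = 0.002952 mol; V(KOH) at equivalence = 0.002952/0.2536 = 0.01164 L.
At equivalence all the acid is converted to NO2-; total volume = 0.03234 + 0.01164 = 0.04398 L, so [NO2-] = 0.002952/0.04398 = 0.06712 M.
Kb = Kw/Ka = 1.0e-14 / 4.5 x 10^-4 = 2.22e-11.
[OH^-] = sqrt(Kb x [NO2-]) = sqrt(2.22e-11 x 0.06712) = 1.22e-6 M.
pOH = 5.91, so pH = 14.00 - 5.91 = 8.09.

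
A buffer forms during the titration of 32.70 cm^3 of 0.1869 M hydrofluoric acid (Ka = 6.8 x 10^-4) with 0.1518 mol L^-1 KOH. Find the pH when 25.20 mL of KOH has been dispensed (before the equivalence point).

3.39

Initial n(HF) = 0.1869 x 0.03270 = 0.006112 mol.
n(KOH) added = 0.1518 x 0.02520 = 0.003825 mol, converting that many moles of HF to F-.
Remaining n(HF) = 0.002286 mol; n(F-) = 0.003825 mol.
By Henderson-Hasselbalch, pH = pKa + log([A^-]/[HA]) = 3.17 + log(0.003825/0.002286) = 3.17 + (+0.22) = 3.39.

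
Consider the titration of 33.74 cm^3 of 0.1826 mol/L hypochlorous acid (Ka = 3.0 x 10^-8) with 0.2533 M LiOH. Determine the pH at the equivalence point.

n(HClO) = 0.1826 x 0.03374 = 0.006161 mol; V(LiOH) at equivalence = 0.006161/0.2533 = 0.02432 L.
At equivalence all the acid is converted to ClO-; total volume = 0.03374 + 0.02432 = 0.05806 L, so [ClO-] = 0.006161/0.05806 = 0.1061 M.
Kb = Kw/Ka = 1.0e-14 / 3.0 x 10^-8 = 3.33e-7.
[OH^-] = sqrt(Kb x [ClO-]) = sqrt(3.33e-7 x 0.1061) = 0.000188 M.
pOH = 3.73, so pH = 14.00 - 3.73 = 10.27.

10.27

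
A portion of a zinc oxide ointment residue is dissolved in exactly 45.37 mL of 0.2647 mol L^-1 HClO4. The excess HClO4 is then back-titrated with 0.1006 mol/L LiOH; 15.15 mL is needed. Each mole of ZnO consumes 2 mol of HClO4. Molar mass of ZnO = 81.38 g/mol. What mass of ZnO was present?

0.427 g

Total n(HClO4) added = 0.2647 x 0.04537 = 0.01201 mol.
n(LiOH) used = 0.1006 x 0.01515 = 0.001524 mol, which equals the excess n(HClO4).
So n(HClO4) consumed by the sample = 0.01201 - 0.001524 = 0.01049 mol.
n(ZnO) = 0.01049 / 2 = 0.005243 mol.
mass = 0.005243 mol x 81.38 g/mol = 0.427 g.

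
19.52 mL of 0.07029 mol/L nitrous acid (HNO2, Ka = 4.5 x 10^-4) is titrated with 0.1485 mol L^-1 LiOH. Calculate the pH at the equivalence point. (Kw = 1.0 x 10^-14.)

8.01

n(HNO2) = 0.07029 x 0.01952 = 0.001372 mol; V(LiOH) at equivalence = 0.001372/0.1485 = 0.009239 L.
At equivalence all the acid is converted to NO2-; total volume = 0.01952 + 0.009239 = 0.02876 L, so [NO2-] = 0.001372/0.02876 = 0.04771 M.
Kb = Kw/Ka = 1.0e-14 / 4.5 x 10^-4 = 2.22e-11.
[OH^-] = sqrt(Kb x [NO2-]) = sqrt(2.22e-11 x 0.04771) = 1.03e-6 M.
pOH = 5.99, so pH = 14.00 - 5.99 = 8.01.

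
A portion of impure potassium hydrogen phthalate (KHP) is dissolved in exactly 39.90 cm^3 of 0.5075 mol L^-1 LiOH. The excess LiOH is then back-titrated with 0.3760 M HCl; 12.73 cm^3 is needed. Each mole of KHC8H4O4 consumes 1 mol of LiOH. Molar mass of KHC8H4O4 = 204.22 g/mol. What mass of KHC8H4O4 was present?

Total n(LiOH) added = 0.5075 x 0.03990 = 0.02025 mol.
n(HCl) used = 0.3760 x 0.01273 = 0.004786 mol, which equals the excess n(LiOH).
So n(LiOH) consumed by the sample = 0.02025 - 0.004786 = 0.01546 mol.
n(KHC8H4O4) = 0.01546 / 1 = 0.01546 mol.
mass = 0.01546 mol x 204.22 g/mol = 3.16 g.

3.16 g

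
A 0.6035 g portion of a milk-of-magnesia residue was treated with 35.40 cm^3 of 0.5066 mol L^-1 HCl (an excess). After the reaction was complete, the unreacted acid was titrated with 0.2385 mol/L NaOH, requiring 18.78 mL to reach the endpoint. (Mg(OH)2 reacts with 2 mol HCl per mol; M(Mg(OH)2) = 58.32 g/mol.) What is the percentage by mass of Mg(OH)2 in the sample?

65.0%

Total n(HCl) added = 0.5066 x 0.03540 = 0.01793 mol.
n(NaOH) used = 0.2385 x 0.01878 = 0.004479 mol, which equals the excess n(HCl).
So n(HCl) consumed by the sample = 0.01793 - 0.004479 = 0.01345 mol.
n(Mg(OH)2) = 0.01345 / 2 = 0.006727 mol.
mass Mg(OH)2 = 0.006727 x 58.32 = 0.3923 g, so %Mg(OH)2 = 0.3923/0.6035 x 100 = 65.0%.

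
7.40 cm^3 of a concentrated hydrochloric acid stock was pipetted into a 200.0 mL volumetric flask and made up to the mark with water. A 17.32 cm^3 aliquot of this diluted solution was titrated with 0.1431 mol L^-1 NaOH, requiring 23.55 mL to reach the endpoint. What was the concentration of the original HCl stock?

5.26 M

n(NaOH) = 0.1431 x 0.02355 = 0.003370 mol.
n(HCl) in the aliquot = 0.003370 mol.
[diluted HCl] = 0.003370 / 0.01732 = 0.1946 M.
Dilution factor = 200.0/7.400 = 27.03, so [stock] = 0.1946 x 27.03 = 5.26 M.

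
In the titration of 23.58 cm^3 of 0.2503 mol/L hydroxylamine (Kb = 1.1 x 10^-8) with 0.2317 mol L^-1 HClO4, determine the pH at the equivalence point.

n(NH2OH) = 0.2503 x 0.02358 = 0.005902 mol; V(HClO4) at equivalence = 0.005902/0.2317 = 0.02547 L.
At equivalence the base is fully converted to NH3OH+; total volume = 0.04905 L, so [NH3OH+] = 0.005902/0.04905 = 0.1203 M.
Ka(NH3OH+) = Kw/Kb = 1.0e-14 / 1.1 x 10^-8 = 9.09e-7.
[H^+] = sqrt(Ka x [NH3OH+]) = sqrt(9.09e-7 x 0.1203) = 0.000331 M.
pH = -log(0.000331) = 3.48.

3.48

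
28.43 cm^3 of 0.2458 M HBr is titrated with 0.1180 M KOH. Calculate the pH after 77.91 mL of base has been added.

n(acid) = 0.2458 x 0.02843 = 0.006988 mol; n(KOH) added = 0.1180 x 0.07791 = 0.009193 mol.
Base is in excess by 0.009193 - 0.006988 = 0.002205 mol in a total volume of 0.1063 L.
[OH^-] = 0.002205/0.1063 = 0.02074 M, so pOH = 1.68 and pH = 14.00 - 1.68 = 12.32.

12.32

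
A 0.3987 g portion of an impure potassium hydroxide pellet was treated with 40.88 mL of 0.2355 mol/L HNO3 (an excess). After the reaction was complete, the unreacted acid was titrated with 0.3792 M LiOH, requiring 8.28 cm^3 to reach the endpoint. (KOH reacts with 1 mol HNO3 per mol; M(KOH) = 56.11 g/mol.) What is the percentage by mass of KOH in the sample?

91.3%

Total n(HNO3) added = 0.2355 x 0.04088 = 0.009627 mol.
n(LiOH) used = 0.3792 x 0.008280 = 0.003140 mol, which equals the excess n(HNO3).
So n(HNO3) consumed by the sample = 0.009627 - 0.003140 = 0.006487 mol.
n(KOH) = 0.006487 / 1 = 0.006487 mol.
mass KOH = 0.006487 x 56.11 = 0.3640 g, so %KOH = 0.3640/0.3987 x 100 = 91.3%.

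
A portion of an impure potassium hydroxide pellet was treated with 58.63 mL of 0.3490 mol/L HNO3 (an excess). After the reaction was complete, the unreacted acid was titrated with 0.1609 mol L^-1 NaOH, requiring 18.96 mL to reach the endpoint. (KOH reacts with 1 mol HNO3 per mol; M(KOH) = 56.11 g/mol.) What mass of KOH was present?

0.977 g

Total n(HNO3) added = 0.3490 x 0.05863 = 0.02046 mol.
n(NaOH) used = 0.1609 x 0.01896 = 0.003051 mol, which equals the excess n(HNO3).
So n(HNO3) consumed by the sample = 0.02046 - 0.003051 = 0.01741 mol.
n(KOH) = 0.01741 / 1 = 0.01741 mol.
mass = 0.01741 mol x 56.11 g/mol = 0.977 g.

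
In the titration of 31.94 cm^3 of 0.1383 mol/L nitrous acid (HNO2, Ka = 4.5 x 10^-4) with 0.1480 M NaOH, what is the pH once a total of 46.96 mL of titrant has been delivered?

n(acid) = 0.1383 x 0.03194 = 0.004417 mol; n(NaOH) added = 0.1480 x 0.04696 = 0.006950 mol.
Base is in excess by 0.006950 - 0.004417 = 0.002533 mol in a total volume of 0.07890 L.
[OH^-] = 0.002533/0.07890 = 0.03210 M, so pOH = 1.49 and pH = 14.00 - 1.49 = 12.51.

12.51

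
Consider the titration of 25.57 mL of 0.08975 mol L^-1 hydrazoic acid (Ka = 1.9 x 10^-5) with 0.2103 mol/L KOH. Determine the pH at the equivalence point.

8.76

n(HN3) = 0.08975 x 0.02557 = 0.002295 mol; V(KOH) at equivalence = 0.002295/0.2103 = 0.01091 L.
At equivalence all the acid is converted to N3-; total volume = 0.02557 + 0.01091 = 0.03648 L, so [N3-] = 0.002295/0.03648 = 0.06290 M.
Kb = Kw/Ka = 1.0e-14 / 1.9 x 10^-5 = 5.26e-10.
[OH^-] = sqrt(Kb x [N3-]) = sqrt(5.26e-10 x 0.06290) = 5.75e-6 M.
pOH = 5.24, so pH = 14.00 - 5.24 = 8.76.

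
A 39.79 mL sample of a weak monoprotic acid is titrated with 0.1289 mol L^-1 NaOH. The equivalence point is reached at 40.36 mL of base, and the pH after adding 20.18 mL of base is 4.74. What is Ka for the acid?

20.18 mL is half of the equivalence volume, so this is the half-equivalence point where [HA] = [A^-].
At half-equivalence pH = pKa, so pKa = 4.74.
Ka = 10^(-4.74) = 1.8 x 10^-5.

1.8 x 10^-5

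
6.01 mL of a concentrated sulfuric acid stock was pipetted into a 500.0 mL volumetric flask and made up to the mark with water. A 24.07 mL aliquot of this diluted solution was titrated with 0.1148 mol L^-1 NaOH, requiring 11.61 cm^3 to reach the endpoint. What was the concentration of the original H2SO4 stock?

n(NaOH) = 0.1148 x 0.01161 = 0.001333 mol.
n(H2SO4) in the aliquot = 0.001333 x 1/2 = 0.0006664 mol.
[diluted H2SO4] = 0.0006664 / 0.02407 = 0.02769 M.
Dilution factor = 500.0/6.010 = 83.19, so [stock] = 0.02769 x 83.19 = 2.30 M.

2.30 M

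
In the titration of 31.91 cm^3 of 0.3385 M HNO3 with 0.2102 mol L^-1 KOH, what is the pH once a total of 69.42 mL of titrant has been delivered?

12.57

n(acid) = 0.3385 x 0.03191 = 0.01080 mol; n(KOH) added = 0.2102 x 0.06942 = 0.01459 mol.
Base is in excess by 0.01459 - 0.01080 = 0.003791 mol in a total volume of 0.1013 L.
[OH^-] = 0.003791/0.1013 = 0.03741 M, so pOH = 1.43 and pH = 14.00 - 1.43 = 12.57.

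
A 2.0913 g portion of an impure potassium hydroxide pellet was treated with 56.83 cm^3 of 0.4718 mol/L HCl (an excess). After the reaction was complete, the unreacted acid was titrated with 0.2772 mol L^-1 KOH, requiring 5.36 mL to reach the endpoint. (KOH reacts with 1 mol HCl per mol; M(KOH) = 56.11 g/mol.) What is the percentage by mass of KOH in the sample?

68.0%

Total n(HCl) added = 0.4718 x 0.05683 = 0.02681 mol.
n(KOH) used = 0.2772 x 0.005360 = 0.001486 mol, which equals the excess n(HCl).
So n(HCl) consumed by the sample = 0.02681 - 0.001486 = 0.02533 mol.
n(KOH) = 0.02533 / 1 = 0.02533 mol.
mass KOH = 0.02533 x 56.11 = 1.421 g, so %KOH = 1.421/2.0913 x 100 = 68.0%.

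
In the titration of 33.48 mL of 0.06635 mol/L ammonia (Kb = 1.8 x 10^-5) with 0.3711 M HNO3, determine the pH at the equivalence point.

5.25

n(NH3) = 0.06635 x 0.03348 = 0.002221 mol; V(HNO3) at equivalence = 0.002221/0.3711 = 0.005986 L.
At equivalence the base is fully converted to NH4+; total volume = 0.03947 L, so [NH4+] = 0.002221/0.03947 = 0.05629 M.
Ka(NH4+) = Kw/Kb = 1.0e-14 / 1.8 x 10^-5 = 5.56e-10.
[H^+] = sqrt(Ka x [NH4+]) = sqrt(5.56e-10 x 0.05629) = 5.59e-6 M.
pH = -log(5.59e-6) = 5.25.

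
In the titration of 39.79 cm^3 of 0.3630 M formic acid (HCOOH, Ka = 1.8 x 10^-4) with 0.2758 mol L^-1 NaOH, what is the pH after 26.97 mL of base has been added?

3.77

Initial n(HCOOH) = 0.3630 x 0.03979 = 0.01444 mol.
n(NaOH) added = 0.2758 x 0.02697 = 0.007438 mol, converting that many moles of HCOOH to HCOO-.
Remaining n(HCOOH) = 0.007005 mol; n(HCOO-) = 0.007438 mol.
By Henderson-Hasselbalch, pH = pKa + log([A^-]/[HA]) = 3.74 + log(0.007438/0.007005) = 3.74 + (+0.03) = 3.77.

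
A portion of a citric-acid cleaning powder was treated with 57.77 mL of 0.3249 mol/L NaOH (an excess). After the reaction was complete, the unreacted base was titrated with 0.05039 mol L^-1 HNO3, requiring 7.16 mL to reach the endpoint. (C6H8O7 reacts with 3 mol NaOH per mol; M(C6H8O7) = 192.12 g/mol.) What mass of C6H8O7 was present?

Total n(NaOH) added = 0.3249 x 0.05777 = 0.01877 mol.
n(HNO3) used = 0.05039 x 0.007160 = 0.0003608 mol, which equals the excess n(NaOH).
So n(NaOH) consumed by the sample = 0.01877 - 0.0003608 = 0.01841 mol.
n(C6H8O7) = 0.01841 / 3 = 0.006136 mol.
mass = 0.006136 mol x 192.12 g/mol = 1.18 g.

1.18 g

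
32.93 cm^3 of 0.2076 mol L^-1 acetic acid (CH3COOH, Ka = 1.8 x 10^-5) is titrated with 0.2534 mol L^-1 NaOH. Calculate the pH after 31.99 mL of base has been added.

n(acid) = 0.2076 x 0.03293 = 0.006836 mol; n(NaOH) added = 0.2534 x 0.03199 = 0.008106 mol.
Base is in excess by 0.008106 - 0.006836 = 0.001270 mol in a total volume of 0.06492 L.
[OH^-] = 0.001270/0.06492 = 0.01956 M, so pOH = 1.71 and pH = 14.00 - 1.71 = 12.29.

12.29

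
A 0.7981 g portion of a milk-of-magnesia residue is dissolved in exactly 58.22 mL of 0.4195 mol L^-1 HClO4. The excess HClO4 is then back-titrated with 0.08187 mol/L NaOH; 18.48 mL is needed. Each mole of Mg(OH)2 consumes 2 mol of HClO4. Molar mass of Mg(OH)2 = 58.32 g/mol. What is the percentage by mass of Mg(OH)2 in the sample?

83.7%

Total n(HClO4) added = 0.4195 x 0.05822 = 0.02442 mol.
n(NaOH) used = 0.08187 x 0.01848 = 0.001513 mol, which equals the excess n(HClO4).
So n(HClO4) consumed by the sample = 0.02442 - 0.001513 = 0.02291 mol.
n(Mg(OH)2) = 0.02291 / 2 = 0.01146 mol.
mass Mg(OH)2 = 0.01146 x 58.32 = 0.6681 g, so %Mg(OH)2 = 0.6681/0.7981 x 100 = 83.7%.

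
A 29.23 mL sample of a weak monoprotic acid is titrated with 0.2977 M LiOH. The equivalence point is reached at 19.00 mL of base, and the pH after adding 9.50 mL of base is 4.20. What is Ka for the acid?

9.50 mL is half of the equivalence volume, so this is the half-equivalence point where [HA] = [A^-].
At half-equivalence pH = pKa, so pKa = 4.20.
Ka = 10^(-4.20) = 6.3 x 10^-5.

6.3 x 10^-5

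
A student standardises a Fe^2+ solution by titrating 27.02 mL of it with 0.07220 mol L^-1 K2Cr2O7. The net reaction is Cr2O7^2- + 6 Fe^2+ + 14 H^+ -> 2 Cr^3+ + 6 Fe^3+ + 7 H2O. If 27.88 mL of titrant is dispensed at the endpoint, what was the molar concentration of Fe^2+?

0.447 M

n(K2Cr2O7) = 0.07220 x 0.02788 = 0.002013 mol.
From the balanced equation, 1 mol K2Cr2O7 reacts with 6 mol Fe^2+, so n(Fe^2+) = 0.002013 x 6/1 = 0.01208 mol.
[Fe^2+] = 0.01208 / 0.02702 L = 0.447 M.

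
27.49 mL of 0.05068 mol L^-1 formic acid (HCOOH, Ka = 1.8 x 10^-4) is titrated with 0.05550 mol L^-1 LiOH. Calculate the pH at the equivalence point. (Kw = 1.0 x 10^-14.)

n(HCOOH) = 0.05068 x 0.02749 = 0.001393 mol; V(LiOH) at equivalence = 0.001393/0.05550 = 0.02510 L.
At equivalence all the acid is converted to HCOO-; total volume = 0.02749 + 0.02510 = 0.05259 L, so [HCOO-] = 0.001393/0.05259 = 0.02649 M.
Kb = Kw/Ka = 1.0e-14 / 1.8 x 10^-4 = 5.56e-11.
[OH^-] = sqrt(Kb x [HCOO-]) = sqrt(5.56e-11 x 0.02649) = 1.21e-6 M.
pOH = 5.92, so pH = 14.00 - 5.92 = 8.08.

8.08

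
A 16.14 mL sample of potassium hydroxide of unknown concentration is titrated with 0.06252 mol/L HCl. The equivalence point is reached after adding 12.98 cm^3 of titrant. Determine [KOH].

n(HCl) delivered = 0.06252 x 0.01298 = 0.0008115 mol.
For a 1:1 reaction, n(KOH) = 0.0008115 mol.
[KOH] = 0.0008115 mol / 0.01614 L = 0.0503 M.

0.0503 M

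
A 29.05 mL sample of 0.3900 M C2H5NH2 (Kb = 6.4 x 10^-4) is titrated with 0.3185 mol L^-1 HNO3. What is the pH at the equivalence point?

n(C2H5NH2) = 0.3900 x 0.02905 = 0.01133 mol; V(HNO3) at equivalence = 0.01133/0.3185 = 0.03557 L.
At equivalence the base is fully converted to C2H5NH3+; total volume = 0.06462 L, so [C2H5NH3+] = 0.01133/0.06462 = 0.1753 M.
Ka(C2H5NH3+) = Kw/Kb = 1.0e-14 / 6.4 x 10^-4 = 1.56e-11.
[H^+] = sqrt(Ka x [C2H5NH3+]) = sqrt(1.56e-11 x 0.1753) = 1.66e-6 M.
pH = -log(1.66e-6) = 5.78.

5.78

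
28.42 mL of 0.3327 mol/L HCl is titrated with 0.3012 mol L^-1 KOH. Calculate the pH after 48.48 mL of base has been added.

12.83

n(acid) = 0.3327 x 0.02842 = 0.009455 mol; n(KOH) added = 0.3012 x 0.04848 = 0.01460 mol.
Base is in excess by 0.01460 - 0.009455 = 0.005147 mol in a total volume of 0.07690 L.
[OH^-] = 0.005147/0.07690 = 0.06693 M, so pOH = 1.17 and pH = 14.00 - 1.17 = 12.83.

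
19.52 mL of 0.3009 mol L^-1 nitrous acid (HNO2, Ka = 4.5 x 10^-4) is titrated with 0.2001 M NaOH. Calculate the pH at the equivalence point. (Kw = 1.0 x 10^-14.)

n(HNO2) = 0.3009 x 0.01952 = 0.005874 mol; V(NaOH) at equivalence = 0.005874/0.2001 = 0.02935 L.
At equivalence all the acid is converted to NO2-; total volume = 0.01952 + 0.02935 = 0.04887 L, so [NO2-] = 0.005874/0.04887 = 0.1202 M.
Kb = Kw/Ka = 1.0e-14 / 4.5 x 10^-4 = 2.22e-11.
[OH^-] = sqrt(Kb x [NO2-]) = sqrt(2.22e-11 x 0.1202) = 1.63e-6 M.
pOH = 5.79, so pH = 14.00 - 5.79 = 8.21.

8.21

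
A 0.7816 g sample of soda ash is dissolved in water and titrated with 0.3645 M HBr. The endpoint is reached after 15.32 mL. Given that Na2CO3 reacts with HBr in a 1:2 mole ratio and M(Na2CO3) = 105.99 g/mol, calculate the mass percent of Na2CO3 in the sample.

37.9%

n(HBr) = 0.3645 x 0.01532 = 0.005584 mol.
n(Na2CO3) = 0.005584 / 2 = 0.002792 mol.
mass of Na2CO3 = 0.002792 x 105.99 = 0.2959 g.
% purity = 0.2959 / 0.7816 x 100 = 37.9%.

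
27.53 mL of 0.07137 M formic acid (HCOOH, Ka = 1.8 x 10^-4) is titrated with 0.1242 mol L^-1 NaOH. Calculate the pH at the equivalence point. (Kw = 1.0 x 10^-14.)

n(HCOOH) = 0.07137 x 0.02753 = 0.001965 mol; V(NaOH) at equivalence = 0.001965/0.1242 = 0.01582 L.
At equivalence all the acid is converted to HCOO-; total volume = 0.02753 + 0.01582 = 0.04335 L, so [HCOO-] = 0.001965/0.04335 = 0.04532 M.
Kb = Kw/Ka = 1.0e-14 / 1.8 x 10^-4 = 5.56e-11.
[OH^-] = sqrt(Kb x [HCOO-]) = sqrt(5.56e-11 x 0.04532) = 1.59e-6 M.
pOH = 5.80, so pH = 14.00 - 5.80 = 8.20.

8.20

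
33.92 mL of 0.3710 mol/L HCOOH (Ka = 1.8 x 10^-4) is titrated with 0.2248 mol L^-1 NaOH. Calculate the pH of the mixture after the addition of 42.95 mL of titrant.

Initial n(HCOOH) = 0.3710 x 0.03392 = 0.01258 mol.
n(NaOH) added = 0.2248 x 0.04295 = 0.009655 mol, converting that many moles of HCOOH to HCOO-.
Remaining n(HCOOH) = 0.002929 mol; n(HCOO-) = 0.009655 mol.
By Henderson-Hasselbalch, pH = pKa + log([A^-]/[HA]) = 3.74 + log(0.009655/0.002929) = 3.74 + (+0.52) = 4.26.

4.26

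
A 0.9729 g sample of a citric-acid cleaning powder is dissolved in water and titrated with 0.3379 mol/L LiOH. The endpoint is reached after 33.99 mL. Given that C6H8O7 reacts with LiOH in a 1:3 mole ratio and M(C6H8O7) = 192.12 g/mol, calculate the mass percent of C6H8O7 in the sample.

75.6%

n(LiOH) = 0.3379 x 0.03399 = 0.01149 mol.
n(C6H8O7) = 0.01149 / 3 = 0.003828 mol.
mass of C6H8O7 = 0.003828 x 192.12 = 0.7355 g.
% purity = 0.7355 / 0.9729 x 100 = 75.6%.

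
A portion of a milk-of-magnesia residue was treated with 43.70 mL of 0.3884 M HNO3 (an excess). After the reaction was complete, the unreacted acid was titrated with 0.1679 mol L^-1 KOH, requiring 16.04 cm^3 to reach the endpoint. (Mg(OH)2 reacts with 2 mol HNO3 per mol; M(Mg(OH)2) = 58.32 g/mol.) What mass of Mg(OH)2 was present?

Total n(HNO3) added = 0.3884 x 0.04370 = 0.01697 mol.
n(KOH) used = 0.1679 x 0.01604 = 0.002693 mol, which equals the excess n(HNO3).
So n(HNO3) consumed by the sample = 0.01697 - 0.002693 = 0.01428 mol.
n(Mg(OH)2) = 0.01428 / 2 = 0.007140 mol.
mass = 0.007140 mol x 58.32 g/mol = 0.416 g.

0.416 g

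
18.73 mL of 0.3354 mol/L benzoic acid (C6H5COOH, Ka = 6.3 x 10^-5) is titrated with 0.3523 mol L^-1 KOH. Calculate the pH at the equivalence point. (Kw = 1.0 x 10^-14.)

8.72

n(C6H5COOH) = 0.3354 x 0.01873 = 0.006282 mol; V(KOH) at equivalence = 0.006282/0.3523 = 0.01783 L.
At equivalence all the acid is converted to C6H5COO-; total volume = 0.01873 + 0.01783 = 0.03656 L, so [C6H5COO-] = 0.006282/0.03656 = 0.1718 M.
Kb = Kw/Ka = 1.0e-14 / 6.3 x 10^-5 = 1.59e-10.
[OH^-] = sqrt(Kb x [C6H5COO-]) = sqrt(1.59e-10 x 0.1718) = 5.22e-6 M.
pOH = 5.28, so pH = 14.00 - 5.28 = 8.72.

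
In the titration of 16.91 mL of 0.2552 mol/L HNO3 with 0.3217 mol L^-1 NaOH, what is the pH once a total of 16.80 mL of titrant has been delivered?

n(acid) = 0.2552 x 0.01691 = 0.004315 mol; n(NaOH) added = 0.3217 x 0.01680 = 0.005405 mol.
Base is in excess by 0.005405 - 0.004315 = 0.001089 mol in a total volume of 0.03371 L.
[OH^-] = 0.001089/0.03371 = 0.03231 M, so pOH = 1.49 and pH = 14.00 - 1.49 = 12.51.

12.51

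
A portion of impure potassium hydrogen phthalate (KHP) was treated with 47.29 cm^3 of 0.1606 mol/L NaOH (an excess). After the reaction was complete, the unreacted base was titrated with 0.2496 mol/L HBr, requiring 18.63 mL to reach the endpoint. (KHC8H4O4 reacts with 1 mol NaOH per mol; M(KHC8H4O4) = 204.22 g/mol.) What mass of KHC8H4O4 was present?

0.601 g

Total n(NaOH) added = 0.1606 x 0.04729 = 0.007595 mol.
n(HBr) used = 0.2496 x 0.01863 = 0.004650 mol, which equals the excess n(NaOH).
So n(NaOH) consumed by the sample = 0.007595 - 0.004650 = 0.002945 mol.
n(KHC8H4O4) = 0.002945 / 1 = 0.002945 mol.
mass = 0.002945 mol x 204.22 g/mol = 0.601 g.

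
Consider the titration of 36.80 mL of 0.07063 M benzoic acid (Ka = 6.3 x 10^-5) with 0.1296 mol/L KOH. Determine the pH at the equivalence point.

8.43

n(C6H5COOH) = 0.07063 x 0.03680 = 0.002599 mol; V(KOH) at equivalence = 0.002599/0.1296 = 0.02006 L.
At equivalence all the acid is converted to C6H5COO-; total volume = 0.03680 + 0.02006 = 0.05686 L, so [C6H5COO-] = 0.002599/0.05686 = 0.04572 M.
Kb = Kw/Ka = 1.0e-14 / 6.3 x 10^-5 = 1.59e-10.
[OH^-] = sqrt(Kb x [C6H5COO-]) = sqrt(1.59e-10 x 0.04572) = 2.69e-6 M.
pOH = 5.57, so pH = 14.00 - 5.57 = 8.43.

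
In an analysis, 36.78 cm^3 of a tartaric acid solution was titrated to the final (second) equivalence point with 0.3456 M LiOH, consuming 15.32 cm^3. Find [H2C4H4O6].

0.0720 M

n(LiOH) = 0.3456 x 0.01532 = 0.005295 mol.
At the final (second) equivalence point, 2 mol OH^- react per mol H2C4H4O6, so n(H2C4H4O6) = 0.005295 / 2 = 0.002647 mol.
[H2C4H4O6] = 0.002647 / 0.03678 L = 0.0720 M.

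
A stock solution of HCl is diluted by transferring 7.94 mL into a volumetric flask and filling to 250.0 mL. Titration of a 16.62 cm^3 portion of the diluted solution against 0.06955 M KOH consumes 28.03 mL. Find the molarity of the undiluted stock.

n(KOH) = 0.06955 x 0.02803 = 0.001949 mol.
n(HCl) in the aliquot = 0.001949 mol.
[diluted HCl] = 0.001949 / 0.01662 = 0.1173 M.
Dilution factor = 250.0/7.940 = 31.49, so [stock] = 0.1173 x 31.49 = 3.69 M.

3.69 M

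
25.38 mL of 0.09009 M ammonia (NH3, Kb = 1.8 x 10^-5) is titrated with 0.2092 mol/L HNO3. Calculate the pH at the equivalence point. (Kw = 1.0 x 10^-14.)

n(NH3) = 0.09009 x 0.02538 = 0.002286 mol; V(HNO3) at equivalence = 0.002286/0.2092 = 0.01093 L.
At equivalence the base is fully converted to NH4+; total volume = 0.03631 L, so [NH4+] = 0.002286/0.03631 = 0.06297 M.
Ka(NH4+) = Kw/Kb = 1.0e-14 / 1.8 x 10^-5 = 5.56e-10.
[H^+] = sqrt(Ka x [NH4+]) = sqrt(5.56e-10 x 0.06297) = 5.91e-6 M.
pH = -log(5.91e-6) = 5.23.

5.23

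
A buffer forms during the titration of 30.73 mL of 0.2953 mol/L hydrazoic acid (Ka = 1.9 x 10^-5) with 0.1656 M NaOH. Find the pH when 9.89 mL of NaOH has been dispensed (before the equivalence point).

4.06

Initial n(HN3) = 0.2953 x 0.03073 = 0.009075 mol.
n(NaOH) added = 0.1656 x 0.009890 = 0.001638 mol, converting that many moles of HN3 to N3-.
Remaining n(HN3) = 0.007437 mol; n(N3-) = 0.001638 mol.
By Henderson-Hasselbalch, pH = pKa + log([A^-]/[HA]) = 4.72 + log(0.001638/0.007437) = 4.72 + (-0.66) = 4.06.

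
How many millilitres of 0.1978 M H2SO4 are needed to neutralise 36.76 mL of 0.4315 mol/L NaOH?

40.1 mL

n(NaOH) = 0.4315 mol/L x 0.03676 L = 0.01586 mol.
The neutralisation is 2 NaOH : 1 H2SO4, so n(H2SO4) = 0.01586 x 1/2 = 0.007931 mol.
V(H2SO4) = 0.007931 / 0.1978 = 0.04010 L = 40.1 mL.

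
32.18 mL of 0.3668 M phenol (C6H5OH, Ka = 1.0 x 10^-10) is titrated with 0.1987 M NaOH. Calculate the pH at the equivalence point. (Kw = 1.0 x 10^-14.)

n(C6H5OH) = 0.3668 x 0.03218 = 0.01180 mol; V(NaOH) at equivalence = 0.01180/0.1987 = 0.05940 L.
At equivalence all the acid is converted to C6H5O-; total volume = 0.03218 + 0.05940 = 0.09158 L, so [C6H5O-] = 0.01180/0.09158 = 0.1289 M.
Kb = Kw/Ka = 1.0e-14 / 1.0 x 10^-10 = 0.000100.
[OH^-] = sqrt(Kb x [C6H5O-]) = sqrt(0.000100 x 0.1289) = 0.00359 M.
pOH = 2.44, so pH = 14.00 - 2.44 = 11.56.

11.56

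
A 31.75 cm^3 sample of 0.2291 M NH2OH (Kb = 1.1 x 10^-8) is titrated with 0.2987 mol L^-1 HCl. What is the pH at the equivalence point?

3.46

n(NH2OH) = 0.2291 x 0.03175 = 0.007274 mol; V(HCl) at equivalence = 0.007274/0.2987 = 0.02435 L.
At equivalence the base is fully converted to NH3OH+; total volume = 0.05610 L, so [NH3OH+] = 0.007274/0.05610 = 0.1297 M.
Ka(NH3OH+) = Kw/Kb = 1.0e-14 / 1.1 x 10^-8 = 9.09e-7.
[H^+] = sqrt(Ka x [NH3OH+]) = sqrt(9.09e-7 x 0.1297) = 0.000343 M.
pH = -log(0.000343) = 3.46.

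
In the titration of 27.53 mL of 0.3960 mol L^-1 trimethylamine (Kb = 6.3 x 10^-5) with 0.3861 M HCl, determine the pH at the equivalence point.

5.25

n((CH3)3N) = 0.3960 x 0.02753 = 0.01090 mol; V(HCl) at equivalence = 0.01090/0.3861 = 0.02824 L.
At equivalence the base is fully converted to (CH3)3NH+; total volume = 0.05577 L, so [(CH3)3NH+] = 0.01090/0.05577 = 0.1955 M.
Ka((CH3)3NH+) = Kw/Kb = 1.0e-14 / 6.3 x 10^-5 = 1.59e-10.
[H^+] = sqrt(Ka x [(CH3)3NH+]) = sqrt(1.59e-10 x 0.1955) = 5.57e-6 M.
pH = -log(5.57e-6) = 5.25.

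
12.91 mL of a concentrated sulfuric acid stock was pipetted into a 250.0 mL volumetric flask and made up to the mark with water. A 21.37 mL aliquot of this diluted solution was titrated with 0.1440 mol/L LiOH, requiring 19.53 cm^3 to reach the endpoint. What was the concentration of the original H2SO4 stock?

1.27 M

n(LiOH) = 0.1440 x 0.01953 = 0.002812 mol.
n(H2SO4) in the aliquot = 0.002812 x 1/2 = 0.001406 mol.
[diluted H2SO4] = 0.001406 / 0.02137 = 0.06580 M.
Dilution factor = 250.0/12.91 = 19.36, so [stock] = 0.06580 x 19.36 = 1.27 M.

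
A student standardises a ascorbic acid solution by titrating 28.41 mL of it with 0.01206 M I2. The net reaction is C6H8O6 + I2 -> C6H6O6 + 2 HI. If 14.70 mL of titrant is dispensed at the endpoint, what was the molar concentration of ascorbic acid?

n(I2) = 0.01206 x 0.01470 = 0.0001773 mol.
From the balanced equation, 1 mol I2 reacts with 1 mol ascorbic acid, so n(ascorbic acid) = 0.0001773 x 1/1 = 0.0001773 mol.
[ascorbic acid] = 0.0001773 / 0.02841 L = 0.00624 M.

0.00624 M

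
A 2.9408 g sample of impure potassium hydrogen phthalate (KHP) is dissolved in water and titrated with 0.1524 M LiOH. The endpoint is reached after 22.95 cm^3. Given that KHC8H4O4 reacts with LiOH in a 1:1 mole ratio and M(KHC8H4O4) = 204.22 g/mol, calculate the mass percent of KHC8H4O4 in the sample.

24.3%

n(LiOH) = 0.1524 x 0.02295 = 0.003498 mol.
n(KHC8H4O4) = 0.003498 / 1 = 0.003498 mol.
mass of KHC8H4O4 = 0.003498 x 204.22 = 0.7143 g.
% purity = 0.7143 / 2.9408 x 100 = 24.3%.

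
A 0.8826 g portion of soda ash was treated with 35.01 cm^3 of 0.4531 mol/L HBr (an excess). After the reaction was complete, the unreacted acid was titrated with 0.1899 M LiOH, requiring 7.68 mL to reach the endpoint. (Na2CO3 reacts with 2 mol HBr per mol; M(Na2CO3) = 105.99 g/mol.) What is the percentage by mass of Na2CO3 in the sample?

Total n(HBr) added = 0.4531 x 0.03501 = 0.01586 mol.
n(LiOH) used = 0.1899 x 0.007680 = 0.001458 mol, which equals the excess n(HBr).
So n(HBr) consumed by the sample = 0.01586 - 0.001458 = 0.01440 mol.
n(Na2CO3) = 0.01440 / 2 = 0.007202 mol.
mass Na2CO3 = 0.007202 x 105.99 = 0.7634 g, so %Na2CO3 = 0.7634/0.8826 x 100 = 86.5%.

86.5%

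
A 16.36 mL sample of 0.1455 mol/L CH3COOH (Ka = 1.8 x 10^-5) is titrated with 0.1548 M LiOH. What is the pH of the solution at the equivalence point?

n(CH3COOH) = 0.1455 x 0.01636 = 0.002380 mol; V(LiOH) at equivalence = 0.002380/0.1548 = 0.01538 L.
At equivalence all the acid is converted to CH3COO-; total volume = 0.01636 + 0.01538 = 0.03174 L, so [CH3COO-] = 0.002380/0.03174 = 0.07500 M.
Kb = Kw/Ka = 1.0e-14 / 1.8 x 10^-5 = 5.56e-10.
[OH^-] = sqrt(Kb x [CH3COO-]) = sqrt(5.56e-10 x 0.07500) = 6.46e-6 M.
pOH = 5.19, so pH = 14.00 - 5.19 = 8.81.

8.81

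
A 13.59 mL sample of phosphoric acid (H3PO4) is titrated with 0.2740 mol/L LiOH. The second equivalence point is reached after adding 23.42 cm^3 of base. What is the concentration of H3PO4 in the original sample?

n(LiOH) = 0.2740 x 0.02342 = 0.006417 mol.
At the second equivalence point, 2 mol OH^- react per mol H3PO4, so n(H3PO4) = 0.006417 / 2 = 0.003209 mol.
[H3PO4] = 0.003209 / 0.01359 L = 0.236 M.

0.236 M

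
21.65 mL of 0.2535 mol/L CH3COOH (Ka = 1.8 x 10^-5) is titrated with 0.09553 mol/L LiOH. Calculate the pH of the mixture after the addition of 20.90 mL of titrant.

4.50

Initial n(CH3COOH) = 0.2535 x 0.02165 = 0.005488 mol.
n(LiOH) added = 0.09553 x 0.02090 = 0.001997 mol, converting that many moles of CH3COOH to CH3COO-.
Remaining n(CH3COOH) = 0.003492 mol; n(CH3COO-) = 0.001997 mol.
By Henderson-Hasselbalch, pH = pKa + log([A^-]/[HA]) = 4.74 + log(0.001997/0.003492) = 4.74 + (-0.24) = 4.50.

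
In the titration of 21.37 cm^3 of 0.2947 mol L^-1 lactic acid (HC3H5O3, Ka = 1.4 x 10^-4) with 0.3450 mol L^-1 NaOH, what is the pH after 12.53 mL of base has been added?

4.19

Initial n(HC3H5O3) = 0.2947 x 0.02137 = 0.006298 mol.
n(NaOH) added = 0.3450 x 0.01253 = 0.004323 mol, converting that many moles of HC3H5O3 to C3H5O3-.
Remaining n(HC3H5O3) = 0.001975 mol; n(C3H5O3-) = 0.004323 mol.
By Henderson-Hasselbalch, pH = pKa + log([A^-]/[HA]) = 3.85 + log(0.004323/0.001975) = 3.85 + (+0.34) = 4.19.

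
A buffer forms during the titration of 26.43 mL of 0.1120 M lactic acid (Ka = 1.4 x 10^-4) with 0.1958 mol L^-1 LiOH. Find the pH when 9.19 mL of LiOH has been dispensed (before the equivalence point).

4.04

Initial n(HC3H5O3) = 0.1120 x 0.02643 = 0.002960 mol.
n(LiOH) added = 0.1958 x 0.009190 = 0.001799 mol, converting that many moles of HC3H5O3 to C3H5O3-.
Remaining n(HC3H5O3) = 0.001161 mol; n(C3H5O3-) = 0.001799 mol.
By Henderson-Hasselbalch, pH = pKa + log([A^-]/[HA]) = 3.85 + log(0.001799/0.001161) = 3.85 + (+0.19) = 4.04.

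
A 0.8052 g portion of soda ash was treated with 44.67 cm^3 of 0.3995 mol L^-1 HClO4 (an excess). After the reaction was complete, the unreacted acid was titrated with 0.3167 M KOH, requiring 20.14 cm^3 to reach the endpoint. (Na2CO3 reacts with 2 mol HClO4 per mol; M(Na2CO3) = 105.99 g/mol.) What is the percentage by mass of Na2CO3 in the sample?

Total n(HClO4) added = 0.3995 x 0.04467 = 0.01785 mol.
n(KOH) used = 0.3167 x 0.02014 = 0.006378 mol, which equals the excess n(HClO4).
So n(HClO4) consumed by the sample = 0.01785 - 0.006378 = 0.01147 mol.
n(Na2CO3) = 0.01147 / 2 = 0.005734 mol.
mass Na2CO3 = 0.005734 x 105.99 = 0.6077 g, so %Na2CO3 = 0.6077/0.8052 x 100 = 75.5%.

75.5%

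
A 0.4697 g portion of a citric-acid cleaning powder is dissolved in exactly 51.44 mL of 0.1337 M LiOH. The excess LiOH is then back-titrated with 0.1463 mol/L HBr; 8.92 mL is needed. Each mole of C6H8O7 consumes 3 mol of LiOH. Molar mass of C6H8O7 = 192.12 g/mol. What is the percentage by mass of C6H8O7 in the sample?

76.0%

Total n(LiOH) added = 0.1337 x 0.05144 = 0.006878 mol.
n(HBr) used = 0.1463 x 0.008920 = 0.001305 mol, which equals the excess n(LiOH).
So n(LiOH) consumed by the sample = 0.006878 - 0.001305 = 0.005573 mol.
n(C6H8O7) = 0.005573 / 3 = 0.001858 mol.
mass C6H8O7 = 0.001858 x 192.12 = 0.3569 g, so %C6H8O7 = 0.3569/0.4697 x 100 = 76.0%.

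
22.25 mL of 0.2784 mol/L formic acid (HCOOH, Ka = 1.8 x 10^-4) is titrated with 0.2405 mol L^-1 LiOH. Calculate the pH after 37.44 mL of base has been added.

12.67

n(acid) = 0.2784 x 0.02225 = 0.006194 mol; n(LiOH) added = 0.2405 x 0.03744 = 0.009004 mol.
Base is in excess by 0.009004 - 0.006194 = 0.002810 mol in a total volume of 0.05969 L.
[OH^-] = 0.002810/0.05969 = 0.04708 M, so pOH = 1.33 and pH = 14.00 - 1.33 = 12.67.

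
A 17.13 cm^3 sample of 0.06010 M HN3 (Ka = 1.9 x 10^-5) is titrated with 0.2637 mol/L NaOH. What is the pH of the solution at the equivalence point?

n(HN3) = 0.06010 x 0.01713 = 0.001030 mol; V(NaOH) at equivalence = 0.001030/0.2637 = 0.003904 L.
At equivalence all the acid is converted to N3-; total volume = 0.01713 + 0.003904 = 0.02103 L, so [N3-] = 0.001030/0.02103 = 0.04894 M.
Kb = Kw/Ka = 1.0e-14 / 1.9 x 10^-5 = 5.26e-10.
[OH^-] = sqrt(Kb x [N3-]) = sqrt(5.26e-10 x 0.04894) = 5.08e-6 M.
pOH = 5.29, so pH = 14.00 - 5.29 = 8.71.

8.71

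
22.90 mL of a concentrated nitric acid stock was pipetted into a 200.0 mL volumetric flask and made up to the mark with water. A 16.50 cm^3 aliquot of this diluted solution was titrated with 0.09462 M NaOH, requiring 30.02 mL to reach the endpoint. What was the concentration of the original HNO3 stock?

n(NaOH) = 0.09462 x 0.03002 = 0.002840 mol.
n(HNO3) in the aliquot = 0.002840 mol.
[diluted HNO3] = 0.002840 / 0.01650 = 0.1722 M.
Dilution factor = 200.0/22.90 = 8.734, so [stock] = 0.1722 x 8.734 = 1.50 M.

1.50 M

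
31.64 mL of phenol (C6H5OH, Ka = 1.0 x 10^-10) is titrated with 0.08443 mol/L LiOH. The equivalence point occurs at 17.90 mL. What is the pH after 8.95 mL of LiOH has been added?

8.95 mL is exactly half the equivalence volume (17.90/2), i.e. the half-equivalence point.
There, n(HA) = n(A^-), so pH = pKa = -log(1.0 x 10^-10) = 10.00.

10.00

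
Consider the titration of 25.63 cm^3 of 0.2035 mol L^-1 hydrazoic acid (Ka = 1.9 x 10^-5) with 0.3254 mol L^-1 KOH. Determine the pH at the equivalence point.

n(HN3) = 0.2035 x 0.02563 = 0.005216 mol; V(KOH) at equivalence = 0.005216/0.3254 = 0.01603 L.
At equivalence all the acid is converted to N3-; total volume = 0.02563 + 0.01603 = 0.04166 L, so [N3-] = 0.005216/0.04166 = 0.1252 M.
Kb = Kw/Ka = 1.0e-14 / 1.9 x 10^-5 = 5.26e-10.
[OH^-] = sqrt(Kb x [N3-]) = sqrt(5.26e-10 x 0.1252) = 8.12e-6 M.
pOH = 5.09, so pH = 14.00 - 5.09 = 8.91.

8.91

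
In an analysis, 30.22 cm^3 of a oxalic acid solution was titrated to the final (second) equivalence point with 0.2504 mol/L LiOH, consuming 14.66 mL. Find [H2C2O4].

n(LiOH) = 0.2504 x 0.01466 = 0.003671 mol.
At the final (second) equivalence point, 2 mol OH^- react per mol H2C2O4, so n(H2C2O4) = 0.003671 / 2 = 0.001835 mol.
[H2C2O4] = 0.001835 / 0.03022 L = 0.0607 M.

0.0607 M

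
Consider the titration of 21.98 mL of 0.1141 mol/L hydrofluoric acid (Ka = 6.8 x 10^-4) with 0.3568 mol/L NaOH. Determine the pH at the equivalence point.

n(HF) = 0.1141 x 0.02198 = 0.002508 mol; V(NaOH) at equivalence = 0.002508/0.3568 = 0.007029 L.
At equivalence all the acid is converted to F-; total volume = 0.02198 + 0.007029 = 0.02901 L, so [F-] = 0.002508/0.02901 = 0.08645 M.
Kb = Kw/Ka = 1.0e-14 / 6.8 x 10^-4 = 1.47e-11.
[OH^-] = sqrt(Kb x [F-]) = sqrt(1.47e-11 x 0.08645) = 1.13e-6 M.
pOH = 5.95, so pH = 14.00 - 5.95 = 8.05.

8.05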